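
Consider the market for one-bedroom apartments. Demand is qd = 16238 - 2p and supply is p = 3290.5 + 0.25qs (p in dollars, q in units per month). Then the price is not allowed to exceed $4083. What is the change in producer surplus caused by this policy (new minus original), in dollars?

-3924868

Rearranging supply gives qs = 4p - 13162. Equilibrium: 16238 - 2p = 4p - 13162, so 29400 = 6p and p* = 4900, q* = 6438.
Because the ceiling (4083) lies below the market-clearing price, it is binding.
At p = 4083: qd = 16238 - 2·4083 = 8072 and qs = 4·4083 - 13162 = 3170.
Producer surplus without the control is ½ · (4900 - 3290.5) · 6438 = 5180980.5.
With the ceiling, producers sell 3170 units at 4083, so PS = ½ · (4083 - 3290.5) · 3170 = 1256112.5.
Change in producer surplus = 1256112.5 - 5180980.5 = -3924868.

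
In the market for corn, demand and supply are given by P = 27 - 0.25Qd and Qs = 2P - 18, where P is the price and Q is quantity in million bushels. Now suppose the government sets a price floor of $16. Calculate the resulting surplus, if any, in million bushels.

Rearranging demand gives Qd = 108 - 4P. Equilibrium: 108 - 4P = 2P - 18, so 126 = 6P and P* = 21, Q* = 24.
Since 16 is below P* = 21, the floor does not bind and the free-market outcome prevails.
Since the control does not bind, there is no surplus.

0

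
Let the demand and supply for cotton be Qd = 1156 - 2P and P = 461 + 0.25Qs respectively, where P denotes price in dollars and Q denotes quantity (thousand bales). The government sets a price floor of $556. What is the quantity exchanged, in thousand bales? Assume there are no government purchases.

Rearranging supply gives Qs = 4P - 1844. In a free market, 1156 - 2P = 4P - 1844 gives the equilibrium P* = 500, Q* = 156.
Because the floor (556) lies above the market-clearing price, it is binding.
At P = 556: Qd = 1156 - 2·556 = 44 and Qs = 4·556 - 1844 = 380.
The quantity actually transacted is the short side, demand: 44.

44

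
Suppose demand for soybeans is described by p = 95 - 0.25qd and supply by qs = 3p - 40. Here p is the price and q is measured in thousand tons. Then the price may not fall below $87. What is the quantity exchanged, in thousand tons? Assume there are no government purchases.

32

Rearranging demand gives qd = 380 - 4p. Setting quantity demanded equal to quantity supplied, 380 - 4p = 3p - 40, gives p* = 60 and q* = 140.
Because the floor (87) lies above the market-clearing price, it is binding.
At p = 87: qd = 380 - 4·87 = 32 and qs = 3·87 - 40 = 221.
The quantity actually transacted is the short side, demand: 32.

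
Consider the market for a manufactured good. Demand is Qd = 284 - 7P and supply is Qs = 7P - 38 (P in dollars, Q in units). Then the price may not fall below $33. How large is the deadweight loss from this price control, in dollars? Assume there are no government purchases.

Without the control the market clears where 284 - 7P = 7P - 38, i.e. P* = 23 and Q* = 123.
The floor of 33 is above the equilibrium price 23, so it binds.
At P = 33: Qd = 284 - 7·33 = 53 and Qs = 7·33 - 38 = 193.
Quantity traded falls to 53. At Q = 53 the demand price is (284 - 53)/7 = 33 and the supply price is (38 + 53)/7 = 13.
Deadweight loss = ½ · (33 - 13) · (123 - 53) = ½ · 20 · 70 = 700.

700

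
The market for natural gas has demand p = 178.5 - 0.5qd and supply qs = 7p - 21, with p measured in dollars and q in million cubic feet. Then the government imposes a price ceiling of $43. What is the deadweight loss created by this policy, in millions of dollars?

Rearranging demand gives qd = 357 - 2p. In a free market, 357 - 2p = 7p - 21 gives the equilibrium p* = 42, q* = 273.
The ceiling of 43 is above the equilibrium price 42, so it is not binding; the market clears at p* = 42, q* = 273.
Since the control does not bind, no trades are prevented and deadweight loss is zero.

0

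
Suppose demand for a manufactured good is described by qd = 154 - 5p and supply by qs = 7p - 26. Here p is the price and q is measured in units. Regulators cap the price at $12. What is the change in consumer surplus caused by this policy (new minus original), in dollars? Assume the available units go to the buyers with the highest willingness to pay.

129.9

Equilibrium: 154 - 5p = 7p - 26, so 180 = 12p and p* = 15, q* = 79.
The ceiling of 12 is below the equilibrium price 15, so it binds.
At p = 12: qd = 154 - 5·12 = 94 and qs = 7·12 - 26 = 58.
Consumer surplus without the control is ½ · (30.8 - 15) · 79 = 624.1.
With the ceiling, 58 units are sold at 12 (assume they go to the highest-value buyers). The demand price at q = 58 is 19.2, so CS = ½ · [(30.8 - 12) + (19.2 - 12)] · 58 = 754.
Change in consumer surplus = 754 - 624.1 = 129.9.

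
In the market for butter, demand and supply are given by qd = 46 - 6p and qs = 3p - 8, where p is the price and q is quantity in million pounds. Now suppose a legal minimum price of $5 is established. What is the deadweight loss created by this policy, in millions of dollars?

Setting quantity demanded equal to quantity supplied, 46 - 6p = 3p - 8, gives p* = 6 and q* = 10.
Since 5 is below p* = 6, the floor does not bind and the free-market outcome prevails.
Since the control does not bind, no trades are prevented and deadweight loss is zero.

0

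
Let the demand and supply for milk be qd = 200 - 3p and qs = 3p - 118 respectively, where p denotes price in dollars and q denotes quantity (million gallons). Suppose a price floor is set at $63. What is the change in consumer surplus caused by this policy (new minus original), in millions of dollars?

Without the control the market clears where 200 - 3p = 3p - 118, i.e. p* = 53 and q* = 41.
Because the floor (63) lies above the market-clearing price, it is binding.
At p = 63: qd = 200 - 3·63 = 11 and qs = 3·63 - 118 = 71.
Consumer surplus without the control is ½ · (200/3 - 53) · 41 = 1681/6.
With the floor, consumers buy 11 units at 63, so CS = ½ · (200/3 - 63) · 11 = 121/6.
Change in consumer surplus = 121/6 - 1681/6 = -260.

-260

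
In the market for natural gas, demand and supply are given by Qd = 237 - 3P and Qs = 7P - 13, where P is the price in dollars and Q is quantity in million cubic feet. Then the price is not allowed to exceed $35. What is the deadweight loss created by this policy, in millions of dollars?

Equilibrium: 237 - 3P = 7P - 13, so 250 = 10P and P* = 25, Q* = 162.
Since 35 is above P* = 25, the ceiling does not bind and the free-market outcome prevails.
Since the control does not bind, no trades are prevented and deadweight loss is zero.

0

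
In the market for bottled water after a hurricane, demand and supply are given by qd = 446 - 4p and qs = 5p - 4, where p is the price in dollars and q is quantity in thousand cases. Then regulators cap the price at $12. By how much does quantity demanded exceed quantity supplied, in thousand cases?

Setting quantity demanded equal to quantity supplied, 446 - 4p = 5p - 4, gives p* = 50 and q* = 246.
The ceiling of 12 is below the equilibrium price 50, so it binds.
At p = 12: qd = 446 - 4·12 = 398 and qs = 5·12 - 4 = 56.
Shortage = qd - qs = 398 - 56 = 342.

342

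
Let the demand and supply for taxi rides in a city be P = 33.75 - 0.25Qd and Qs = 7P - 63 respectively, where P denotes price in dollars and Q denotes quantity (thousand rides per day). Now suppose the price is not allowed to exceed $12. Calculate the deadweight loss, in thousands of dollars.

346.5

Rearranging demand gives Qd = 135 - 4P. Equilibrium: 135 - 4P = 7P - 63, so 198 = 11P and P* = 18, Q* = 63.
Since 12 < 18, the ceiling is binding.
At P = 12: Qd = 135 - 4·12 = 87 and Qs = 7·12 - 63 = 21.
Quantity traded falls to 21. At Q = 21 the demand price is (135 - 21)/4 = 28.5 and the supply price is (63 + 21)/7 = 12.
Deadweight loss = ½ · (28.5 - 12) · (63 - 21) = ½ · 16.5 · 42 = 346.5.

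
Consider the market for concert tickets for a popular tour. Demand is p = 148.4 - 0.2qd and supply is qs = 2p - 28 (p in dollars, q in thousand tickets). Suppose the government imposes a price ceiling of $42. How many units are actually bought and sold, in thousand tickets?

Rearranging demand gives qd = 742 - 5p. Setting quantity demanded equal to quantity supplied, 742 - 5p = 2p - 28, gives p* = 110 and q* = 192.
Since 42 < 110, the ceiling is binding.
At p = 42: qd = 742 - 5·42 = 532 and qs = 2·42 - 28 = 56.
The quantity actually transacted is the short side, supply: 56.

56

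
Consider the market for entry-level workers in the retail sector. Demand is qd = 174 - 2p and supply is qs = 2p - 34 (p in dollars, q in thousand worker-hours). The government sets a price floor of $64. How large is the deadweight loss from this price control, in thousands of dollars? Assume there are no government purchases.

Without the control the market clears where 174 - 2p = 2p - 34, i.e. p* = 52 and q* = 70.
The floor of 64 is above the equilibrium price 52, so it binds.
At p = 64: qd = 174 - 2·64 = 46 and qs = 2·64 - 34 = 94.
Quantity traded falls to 46. At q = 46 the demand price is (174 - 46)/2 = 64 and the supply price is (34 + 46)/2 = 40.
Deadweight loss = ½ · (64 - 40) · (70 - 46) = ½ · 24 · 24 = 288.

288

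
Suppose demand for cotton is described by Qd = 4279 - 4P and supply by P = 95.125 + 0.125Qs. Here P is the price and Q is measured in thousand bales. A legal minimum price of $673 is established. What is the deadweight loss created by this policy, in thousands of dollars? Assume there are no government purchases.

192027

Rearranging supply gives Qs = 8P - 761. Without the control the market clears where 4279 - 4P = 8P - 761, i.e. P* = 420 and Q* = 2599.
Since 673 > 420, the floor is binding.
At P = 673: Qd = 4279 - 4·673 = 1587 and Qs = 8·673 - 761 = 4623.
Quantity traded falls to 1587. At Q = 1587 the demand price is (4279 - 1587)/4 = 673 and the supply price is (761 + 1587)/8 = 293.5.
Deadweight loss = ½ · (673 - 293.5) · (2599 - 1587) = ½ · 379.5 · 1012 = 192027.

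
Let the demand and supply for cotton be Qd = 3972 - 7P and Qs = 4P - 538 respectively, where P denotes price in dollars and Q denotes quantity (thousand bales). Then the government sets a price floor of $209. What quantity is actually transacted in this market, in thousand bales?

1102

Without the control the market clears where 3972 - 7P = 4P - 538, i.e. P* = 410 and Q* = 1102.
Since 209 is below P* = 410, the floor does not bind and the free-market outcome prevails.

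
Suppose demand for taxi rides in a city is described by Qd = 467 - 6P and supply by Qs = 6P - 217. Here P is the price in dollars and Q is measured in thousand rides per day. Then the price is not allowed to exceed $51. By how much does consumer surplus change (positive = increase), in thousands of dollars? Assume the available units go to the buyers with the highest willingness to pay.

In a free market, 467 - 6P = 6P - 217 gives the equilibrium P* = 57, Q* = 125.
The ceiling of 51 is below the equilibrium price 57, so it binds.
At P = 51: Qd = 467 - 6·51 = 161 and Qs = 6·51 - 217 = 89.
Consumer surplus without the control is ½ · (467/6 - 57) · 125 = 15625/12.
With the ceiling, 89 units are sold at 51 (assume they go to the highest-value buyers). The demand price at Q = 89 is 63, so CS = ½ · [(467/6 - 51) + (63 - 51)] · 89 = 20737/12.
Change in consumer surplus = 20737/12 - 15625/12 = 426.

426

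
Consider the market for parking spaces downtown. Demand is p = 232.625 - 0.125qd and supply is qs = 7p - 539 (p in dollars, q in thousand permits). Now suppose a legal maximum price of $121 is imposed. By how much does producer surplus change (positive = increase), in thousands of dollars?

-17335.5

Rearranging demand gives qd = 1861 - 8p. In a free market, 1861 - 8p = 7p - 539 gives the equilibrium p* = 160, q* = 581.
Because the ceiling (121) lies below the market-clearing price, it is binding.
At p = 121: qd = 1861 - 8·121 = 893 and qs = 7·121 - 539 = 308.
Producer surplus without the control is ½ · (160 - 77) · 581 = 24111.5.
With the ceiling, producers sell 308 units at 121, so PS = ½ · (121 - 77) · 308 = 6776.
Change in producer surplus = 6776 - 24111.5 = -17335.5.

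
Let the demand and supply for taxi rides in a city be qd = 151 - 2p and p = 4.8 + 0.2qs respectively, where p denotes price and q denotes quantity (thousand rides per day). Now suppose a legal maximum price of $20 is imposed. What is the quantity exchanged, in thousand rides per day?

76

Rearranging supply gives qs = 5p - 24. Setting quantity demanded equal to quantity supplied, 151 - 2p = 5p - 24, gives p* = 25 and q* = 101.
Because the ceiling (20) lies below the market-clearing price, it is binding.
At p = 20: qd = 151 - 2·20 = 111 and qs = 5·20 - 24 = 76.
The quantity actually transacted is the short side, supply: 76.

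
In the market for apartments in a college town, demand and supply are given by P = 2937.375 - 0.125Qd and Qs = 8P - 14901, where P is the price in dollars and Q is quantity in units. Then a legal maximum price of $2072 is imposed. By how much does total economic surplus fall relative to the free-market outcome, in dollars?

Rearranging demand gives Qd = 23499 - 8P. Equilibrium: 23499 - 8P = 8P - 14901, so 38400 = 16P and P* = 2400, Q* = 4299.
Because the ceiling (2072) lies below the market-clearing price, it is binding.
At P = 2072: Qd = 23499 - 8·2072 = 6923 and Qs = 8·2072 - 14901 = 1675.
Quantity traded falls to 1675. At Q = 1675 the demand price is (23499 - 1675)/8 = 2728 and the supply price is (14901 + 1675)/8 = 2072.
Deadweight loss = ½ · (2728 - 2072) · (4299 - 1675) = ½ · 656 · 2624 = 860672.

860672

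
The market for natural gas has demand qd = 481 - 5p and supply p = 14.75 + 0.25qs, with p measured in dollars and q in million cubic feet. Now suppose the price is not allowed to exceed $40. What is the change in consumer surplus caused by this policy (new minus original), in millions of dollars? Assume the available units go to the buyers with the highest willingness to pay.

1380

Rearranging supply gives qs = 4p - 59. Setting quantity demanded equal to quantity supplied, 481 - 5p = 4p - 59, gives p* = 60 and q* = 181.
Because the ceiling (40) lies below the market-clearing price, it is binding.
At p = 40: qd = 481 - 5·40 = 281 and qs = 4·40 - 59 = 101.
Consumer surplus without the control is ½ · (96.2 - 60) · 181 = 3276.1.
With the ceiling, 101 units are sold at 40 (assume they go to the highest-value buyers). The demand price at q = 101 is 76, so CS = ½ · [(96.2 - 40) + (76 - 40)] · 101 = 4656.1.
Change in consumer surplus = 4656.1 - 3276.1 = 1380.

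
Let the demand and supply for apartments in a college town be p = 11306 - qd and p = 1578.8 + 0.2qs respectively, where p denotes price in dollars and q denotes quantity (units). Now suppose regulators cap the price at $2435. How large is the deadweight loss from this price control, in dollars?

Rearranging demand gives qd = 11306 - p; rearranging supply gives qs = 5p - 7894. Equilibrium: 11306 - p = 5p - 7894, so 19200 = 6p and p* = 3200, q* = 8106.
Because the ceiling (2435) lies below the market-clearing price, it is binding.
At p = 2435: qd = 11306 - 2435 = 8871 and qs = 5·2435 - 7894 = 4281.
Quantity traded falls to 4281. At q = 4281 the demand price is 11306 - 4281 = 7025 and the supply price is (7894 + 4281)/5 = 2435.
Deadweight loss = ½ · (7025 - 2435) · (8106 - 4281) = ½ · 4590 · 3825 = 8778375.

8778375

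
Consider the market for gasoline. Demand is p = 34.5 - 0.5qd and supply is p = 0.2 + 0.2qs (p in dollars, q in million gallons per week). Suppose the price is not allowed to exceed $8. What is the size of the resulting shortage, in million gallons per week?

14

Rearranging demand gives qd = 69 - 2p; rearranging supply gives qs = 5p - 1. In a free market, 69 - 2p = 5p - 1 gives the equilibrium p* = 10, q* = 49.
Since 8 < 10, the ceiling is binding.
At p = 8: qd = 69 - 2·8 = 53 and qs = 5·8 - 1 = 39.
Shortage = qd - qs = 53 - 39 = 14.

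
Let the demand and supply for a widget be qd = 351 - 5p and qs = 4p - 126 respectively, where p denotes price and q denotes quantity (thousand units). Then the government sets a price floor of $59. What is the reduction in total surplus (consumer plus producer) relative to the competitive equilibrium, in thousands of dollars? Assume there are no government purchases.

Without the control the market clears where 351 - 5p = 4p - 126, i.e. p* = 53 and q* = 86.
Since 59 > 53, the floor is binding.
At p = 59: qd = 351 - 5·59 = 56 and qs = 4·59 - 126 = 110.
Quantity traded falls to 56. At q = 56 the demand price is (351 - 56)/5 = 59 and the supply price is (126 + 56)/4 = 45.5.
Deadweight loss = ½ · (59 - 45.5) · (86 - 56) = ½ · 13.5 · 30 = 202.5.

202.5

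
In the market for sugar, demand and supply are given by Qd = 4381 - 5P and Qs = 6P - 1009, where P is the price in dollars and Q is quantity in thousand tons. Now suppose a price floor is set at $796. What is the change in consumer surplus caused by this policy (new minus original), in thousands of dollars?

-356796

Without the control the market clears where 4381 - 5P = 6P - 1009, i.e. P* = 490 and Q* = 1931.
Since 796 > 490, the floor is binding.
At P = 796: Qd = 4381 - 5·796 = 401 and Qs = 6·796 - 1009 = 3767.
Consumer surplus without the control is ½ · (876.2 - 490) · 1931 = 372876.1.
With the floor, consumers buy 401 units at 796, so CS = ½ · (876.2 - 796) · 401 = 16080.1.
Change in consumer surplus = 16080.1 - 372876.1 = -356796.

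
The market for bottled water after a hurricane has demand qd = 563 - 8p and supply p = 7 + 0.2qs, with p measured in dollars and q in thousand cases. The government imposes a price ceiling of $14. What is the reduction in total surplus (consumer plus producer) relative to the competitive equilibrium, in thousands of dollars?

Rearranging supply gives qs = 5p - 35. In a free market, 563 - 8p = 5p - 35 gives the equilibrium p* = 46, q* = 195.
Because the ceiling (14) lies below the market-clearing price, it is binding.
At p = 14: qd = 563 - 8·14 = 451 and qs = 5·14 - 35 = 35.
Quantity traded falls to 35. At q = 35 the demand price is (563 - 35)/8 = 66 and the supply price is (35 + 35)/5 = 14.
Deadweight loss = ½ · (66 - 14) · (195 - 35) = ½ · 52 · 160 = 4160.

4160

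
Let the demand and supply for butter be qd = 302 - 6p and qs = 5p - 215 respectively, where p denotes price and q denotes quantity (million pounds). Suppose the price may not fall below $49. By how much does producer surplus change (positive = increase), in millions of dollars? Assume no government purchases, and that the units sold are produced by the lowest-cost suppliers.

1.6

In a free market, 302 - 6p = 5p - 215 gives the equilibrium p* = 47, q* = 20.
Since 49 > 47, the floor is binding.
At p = 49: qd = 302 - 6·49 = 8 and qs = 5·49 - 215 = 30.
Producer surplus without the control is ½ · (47 - 43) · 20 = 40.
With the floor, 8 units are sold at 49. The supply price at q = 8 is 44.6, so PS = ½ · [(49 - 43) + (49 - 44.6)] · 8 = 41.6.
Change in producer surplus = 41.6 - 40 = 1.6.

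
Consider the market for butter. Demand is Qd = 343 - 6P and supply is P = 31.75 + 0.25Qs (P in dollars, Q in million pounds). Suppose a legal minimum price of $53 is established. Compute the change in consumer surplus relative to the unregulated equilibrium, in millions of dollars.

Rearranging supply gives Qs = 4P - 127. Equilibrium: 343 - 6P = 4P - 127, so 470 = 10P and P* = 47, Q* = 61.
Since 53 > 47, the floor is binding.
At P = 53: Qd = 343 - 6·53 = 25 and Qs = 4·53 - 127 = 85.
Consumer surplus without the control is ½ · (343/6 - 47) · 61 = 3721/12.
With the floor, consumers buy 25 units at 53, so CS = ½ · (343/6 - 53) · 25 = 625/12.
Change in consumer surplus = 625/12 - 3721/12 = -258.

-258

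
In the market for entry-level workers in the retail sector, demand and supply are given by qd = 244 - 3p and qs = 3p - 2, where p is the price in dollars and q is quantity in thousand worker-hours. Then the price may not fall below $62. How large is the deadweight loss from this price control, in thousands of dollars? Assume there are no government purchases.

Equilibrium: 244 - 3p = 3p - 2, so 246 = 6p and p* = 41, q* = 121.
Since 62 > 41, the floor is binding.
At p = 62: qd = 244 - 3·62 = 58 and qs = 3·62 - 2 = 184.
Quantity traded falls to 58. At q = 58 the demand price is (244 - 58)/3 = 62 and the supply price is (2 + 58)/3 = 20.
Deadweight loss = ½ · (62 - 20) · (121 - 58) = ½ · 42 · 63 = 1323.

1323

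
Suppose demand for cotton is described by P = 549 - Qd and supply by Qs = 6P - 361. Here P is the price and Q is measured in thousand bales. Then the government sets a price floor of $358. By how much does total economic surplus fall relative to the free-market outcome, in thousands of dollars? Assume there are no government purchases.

30324

Rearranging demand gives Qd = 549 - P. Without the control the market clears where 549 - P = 6P - 361, i.e. P* = 130 and Q* = 419.
The floor of 358 is above the equilibrium price 130, so it binds.
At P = 358: Qd = 549 - 358 = 191 and Qs = 6·358 - 361 = 1787.
Quantity traded falls to 191. At Q = 191 the demand price is 549 - 191 = 358 and the supply price is (361 + 191)/6 = 92.
Deadweight loss = ½ · (358 - 92) · (419 - 191) = ½ · 266 · 228 = 30324.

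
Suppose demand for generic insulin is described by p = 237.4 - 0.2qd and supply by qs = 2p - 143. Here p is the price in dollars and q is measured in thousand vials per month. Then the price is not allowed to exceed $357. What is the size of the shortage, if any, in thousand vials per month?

Rearranging demand gives qd = 1187 - 5p. Without the control the market clears where 1187 - 5p = 2p - 143, i.e. p* = 190 and q* = 237.
The ceiling of 357 is above the equilibrium price 190, so it is not binding; the market clears at p* = 190, q* = 237.
Since the control does not bind, there is no shortage.

0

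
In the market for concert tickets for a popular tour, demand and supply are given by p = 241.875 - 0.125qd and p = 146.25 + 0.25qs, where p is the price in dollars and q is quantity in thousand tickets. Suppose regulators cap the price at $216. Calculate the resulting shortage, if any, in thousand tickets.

0

Rearranging demand gives qd = 1935 - 8p; rearranging supply gives qs = 4p - 585. In a free market, 1935 - 8p = 4p - 585 gives the equilibrium p* = 210, q* = 255.
Since 216 is above p* = 210, the ceiling does not bind and the free-market outcome prevails.
Since the control does not bind, there is no shortage.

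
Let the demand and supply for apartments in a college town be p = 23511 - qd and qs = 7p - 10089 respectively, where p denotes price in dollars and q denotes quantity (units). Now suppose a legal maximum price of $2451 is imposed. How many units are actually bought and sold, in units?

7068

Rearranging demand gives qd = 23511 - p. In a free market, 23511 - p = 7p - 10089 gives the equilibrium p* = 4200, q* = 19311.
Since 2451 < 4200, the ceiling is binding.
At p = 2451: qd = 23511 - 2451 = 21060 and qs = 7·2451 - 10089 = 7068.
The quantity actually transacted is the short side, supply: 7068.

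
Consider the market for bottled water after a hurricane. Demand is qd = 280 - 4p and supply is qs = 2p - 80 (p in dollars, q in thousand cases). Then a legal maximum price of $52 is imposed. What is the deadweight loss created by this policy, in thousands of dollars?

96

Setting quantity demanded equal to quantity supplied, 280 - 4p = 2p - 80, gives p* = 60 and q* = 40.
Because the ceiling (52) lies below the market-clearing price, it is binding.
At p = 52: qd = 280 - 4·52 = 72 and qs = 2·52 - 80 = 24.
Quantity traded falls to 24. At q = 24 the demand price is (280 - 24)/4 = 64 and the supply price is (80 + 24)/2 = 52.
Deadweight loss = ½ · (64 - 52) · (40 - 24) = ½ · 12 · 16 = 96.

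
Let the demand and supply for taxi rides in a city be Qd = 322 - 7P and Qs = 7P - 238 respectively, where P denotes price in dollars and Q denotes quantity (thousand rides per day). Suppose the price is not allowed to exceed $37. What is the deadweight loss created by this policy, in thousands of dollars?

Setting quantity demanded equal to quantity supplied, 322 - 7P = 7P - 238, gives P* = 40 and Q* = 42.
Because the ceiling (37) lies below the market-clearing price, it is binding.
At P = 37: Qd = 322 - 7·37 = 63 and Qs = 7·37 - 238 = 21.
Quantity traded falls to 21. At Q = 21 the demand price is (322 - 21)/7 = 43 and the supply price is (238 + 21)/7 = 37.
Deadweight loss = ½ · (43 - 37) · (42 - 21) = ½ · 6 · 21 = 63.

63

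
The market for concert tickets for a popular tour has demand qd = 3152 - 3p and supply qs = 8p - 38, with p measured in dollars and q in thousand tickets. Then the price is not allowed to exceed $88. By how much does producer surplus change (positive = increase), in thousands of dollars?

-297748

Without the control the market clears where 3152 - 3p = 8p - 38, i.e. p* = 290 and q* = 2282.
Because the ceiling (88) lies below the market-clearing price, it is binding.
At p = 88: qd = 3152 - 3·88 = 2888 and qs = 8·88 - 38 = 666.
Producer surplus without the control is ½ · (290 - 4.75) · 2282 = 325470.25.
With the ceiling, producers sell 666 units at 88, so PS = ½ · (88 - 4.75) · 666 = 27722.25.
Change in producer surplus = 27722.25 - 325470.25 = -297748.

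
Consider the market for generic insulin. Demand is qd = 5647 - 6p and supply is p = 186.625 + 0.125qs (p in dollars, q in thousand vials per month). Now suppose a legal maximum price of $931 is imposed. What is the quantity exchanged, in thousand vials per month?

2587

Rearranging supply gives qs = 8p - 1493. Setting quantity demanded equal to quantity supplied, 5647 - 6p = 8p - 1493, gives p* = 510 and q* = 2587.
Since 931 is above p* = 510, the ceiling does not bind and the free-market outcome prevails.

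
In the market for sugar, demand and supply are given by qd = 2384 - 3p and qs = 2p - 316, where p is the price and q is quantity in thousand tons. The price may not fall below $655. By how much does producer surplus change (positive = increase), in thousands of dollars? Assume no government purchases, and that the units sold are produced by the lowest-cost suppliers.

18428.75

Setting quantity demanded equal to quantity supplied, 2384 - 3p = 2p - 316, gives p* = 540 and q* = 764.
Since 655 > 540, the floor is binding.
At p = 655: qd = 2384 - 3·655 = 419 and qs = 2·655 - 316 = 994.
Producer surplus without the control is ½ · (540 - 158) · 764 = 145924.
With the floor, 419 units are sold at 655. The supply price at q = 419 is 367.5, so PS = ½ · [(655 - 158) + (655 - 367.5)] · 419 = 164352.75.
Change in producer surplus = 164352.75 - 145924 = 18428.75.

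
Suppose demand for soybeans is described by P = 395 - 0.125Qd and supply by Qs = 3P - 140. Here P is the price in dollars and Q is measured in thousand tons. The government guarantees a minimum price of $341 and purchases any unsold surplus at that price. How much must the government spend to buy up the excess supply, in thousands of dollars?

153791

Rearranging demand gives Qd = 3160 - 8P. Without the control the market clears where 3160 - 8P = 3P - 140, i.e. P* = 300 and Q* = 760.
Because the floor (341) lies above the market-clearing price, it is binding.
At P = 341: Qd = 3160 - 8·341 = 432 and Qs = 3·341 - 140 = 883.
Surplus = Qs - Qd = 451.
Government expenditure = surplus × support price = 451 × 341 = 153791.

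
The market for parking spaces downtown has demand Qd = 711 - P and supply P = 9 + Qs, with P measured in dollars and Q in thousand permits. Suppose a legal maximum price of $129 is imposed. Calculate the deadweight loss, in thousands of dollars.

53361

Rearranging supply gives Qs = P - 9. Equilibrium: 711 - P = P - 9, so 720 = 2P and P* = 360, Q* = 351.
Because the ceiling (129) lies below the market-clearing price, it is binding.
At P = 129: Qd = 711 - 129 = 582 and Qs = 129 - 9 = 120.
Quantity traded falls to 120. At Q = 120 the demand price is 711 - 120 = 591 and the supply price is 9 + 120 = 129.
Deadweight loss = ½ · (591 - 129) · (351 - 120) = ½ · 462 · 231 = 53361.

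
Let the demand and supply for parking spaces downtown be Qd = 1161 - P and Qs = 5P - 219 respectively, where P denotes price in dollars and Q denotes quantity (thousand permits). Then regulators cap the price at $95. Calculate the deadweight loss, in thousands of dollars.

273375

Setting quantity demanded equal to quantity supplied, 1161 - P = 5P - 219, gives P* = 230 and Q* = 931.
Since 95 < 230, the ceiling is binding.
At P = 95: Qd = 1161 - 95 = 1066 and Qs = 5·95 - 219 = 256.
Quantity traded falls to 256. At Q = 256 the demand price is 1161 - 256 = 905 and the supply price is (219 + 256)/5 = 95.
Deadweight loss = ½ · (905 - 95) · (931 - 256) = ½ · 810 · 675 = 273375.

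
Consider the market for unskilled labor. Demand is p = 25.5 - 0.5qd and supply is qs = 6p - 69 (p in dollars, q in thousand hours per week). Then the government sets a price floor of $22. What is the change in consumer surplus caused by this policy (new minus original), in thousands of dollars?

-98

Rearranging demand gives qd = 51 - 2p. Equilibrium: 51 - 2p = 6p - 69, so 120 = 8p and p* = 15, q* = 21.
Since 22 > 15, the floor is binding.
At p = 22: qd = 51 - 2·22 = 7 and qs = 6·22 - 69 = 63.
Consumer surplus without the control is ½ · (25.5 - 15) · 21 = 110.25.
With the floor, consumers buy 7 units at 22, so CS = ½ · (25.5 - 22) · 7 = 12.25.
Change in consumer surplus = 12.25 - 110.25 = -98.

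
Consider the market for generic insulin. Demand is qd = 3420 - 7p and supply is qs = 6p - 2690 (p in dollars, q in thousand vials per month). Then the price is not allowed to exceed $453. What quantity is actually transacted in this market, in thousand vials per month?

Without the control the market clears where 3420 - 7p = 6p - 2690, i.e. p* = 470 and q* = 130.
Since 453 < 470, the ceiling is binding.
At p = 453: qd = 3420 - 7·453 = 249 and qs = 6·453 - 2690 = 28.
The quantity actually transacted is the short side, supply: 28.

28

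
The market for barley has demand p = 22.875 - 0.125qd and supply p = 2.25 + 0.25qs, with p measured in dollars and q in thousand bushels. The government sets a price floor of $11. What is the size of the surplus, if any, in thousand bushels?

0

Rearranging demand gives qd = 183 - 8p; rearranging supply gives qs = 4p - 9. In a free market, 183 - 8p = 4p - 9 gives the equilibrium p* = 16, q* = 55.
The floor of 11 is below the equilibrium price 16, so it is not binding; the market clears at p* = 16, q* = 55.
Since the control does not bind, there is no surplus.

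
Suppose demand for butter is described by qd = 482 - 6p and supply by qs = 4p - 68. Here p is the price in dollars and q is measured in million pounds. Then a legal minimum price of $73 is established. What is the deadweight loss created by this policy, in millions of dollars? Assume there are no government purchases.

In a free market, 482 - 6p = 4p - 68 gives the equilibrium p* = 55, q* = 152.
The floor of 73 is above the equilibrium price 55, so it binds.
At p = 73: qd = 482 - 6·73 = 44 and qs = 4·73 - 68 = 224.
Quantity traded falls to 44. At q = 44 the demand price is (482 - 44)/6 = 73 and the supply price is (68 + 44)/4 = 28.
Deadweight loss = ½ · (73 - 28) · (152 - 44) = ½ · 45 · 108 = 2430.

2430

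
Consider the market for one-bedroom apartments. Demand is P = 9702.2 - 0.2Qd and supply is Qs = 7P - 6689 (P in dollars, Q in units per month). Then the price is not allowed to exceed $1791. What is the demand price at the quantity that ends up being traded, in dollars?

Rearranging demand gives Qd = 48511 - 5P. In a free market, 48511 - 5P = 7P - 6689 gives the equilibrium P* = 4600, Q* = 25511.
Because the ceiling (1791) lies below the market-clearing price, it is binding.
At P = 1791: Qd = 48511 - 5·1791 = 39556 and Qs = 7·1791 - 6689 = 5848.
Only 5848 units reach the market. On the demand curve, the marginal buyer's willingness to pay at Q = 5848 is (48511 - 5848)/5 = 8532.6.

8532.6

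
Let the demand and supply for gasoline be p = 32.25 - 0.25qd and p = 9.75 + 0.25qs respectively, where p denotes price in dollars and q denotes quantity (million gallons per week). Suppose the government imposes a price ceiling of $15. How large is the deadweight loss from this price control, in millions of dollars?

Rearranging demand gives qd = 129 - 4p; rearranging supply gives qs = 4p - 39. Equilibrium: 129 - 4p = 4p - 39, so 168 = 8p and p* = 21, q* = 45.
Since 15 < 21, the ceiling is binding.
At p = 15: qd = 129 - 4·15 = 69 and qs = 4·15 - 39 = 21.
Quantity traded falls to 21. At q = 21 the demand price is (129 - 21)/4 = 27 and the supply price is (39 + 21)/4 = 15.
Deadweight loss = ½ · (27 - 15) · (45 - 21) = ½ · 12 · 24 = 144.

144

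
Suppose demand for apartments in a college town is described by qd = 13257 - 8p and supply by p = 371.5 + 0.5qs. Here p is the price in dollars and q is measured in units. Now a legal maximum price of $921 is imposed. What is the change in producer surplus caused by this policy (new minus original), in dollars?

-755862

Rearranging supply gives qs = 2p - 743. Without the control the market clears where 13257 - 8p = 2p - 743, i.e. p* = 1400 and q* = 2057.
Since 921 < 1400, the ceiling is binding.
At p = 921: qd = 13257 - 8·921 = 5889 and qs = 2·921 - 743 = 1099.
Producer surplus without the control is ½ · (1400 - 371.5) · 2057 = 1057812.25.
With the ceiling, producers sell 1099 units at 921, so PS = ½ · (921 - 371.5) · 1099 = 301950.25.
Change in producer surplus = 301950.25 - 1057812.25 = -755862.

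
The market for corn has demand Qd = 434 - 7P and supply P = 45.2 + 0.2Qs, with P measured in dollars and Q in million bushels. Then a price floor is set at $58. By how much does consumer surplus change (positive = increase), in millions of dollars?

Rearranging supply gives Qs = 5P - 226. Without the control the market clears where 434 - 7P = 5P - 226, i.e. P* = 55 and Q* = 49.
Because the floor (58) lies above the market-clearing price, it is binding.
At P = 58: Qd = 434 - 7·58 = 28 and Qs = 5·58 - 226 = 64.
Consumer surplus without the control is ½ · (62 - 55) · 49 = 171.5.
With the floor, consumers buy 28 units at 58, so CS = ½ · (62 - 58) · 28 = 56.
Change in consumer surplus = 56 - 171.5 = -115.5.

-115.5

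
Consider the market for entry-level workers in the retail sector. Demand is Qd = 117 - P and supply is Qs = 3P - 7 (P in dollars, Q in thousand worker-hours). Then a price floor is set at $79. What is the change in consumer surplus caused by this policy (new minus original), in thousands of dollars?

-2976

Equilibrium: 117 - P = 3P - 7, so 124 = 4P and P* = 31, Q* = 86.
Because the floor (79) lies above the market-clearing price, it is binding.
At P = 79: Qd = 117 - 79 = 38 and Qs = 3·79 - 7 = 230.
Consumer surplus without the control is ½ · (117 - 31) · 86 = 3698.
With the floor, consumers buy 38 units at 79, so CS = ½ · (117 - 79) · 38 = 722.
Change in consumer surplus = 722 - 3698 = -2976.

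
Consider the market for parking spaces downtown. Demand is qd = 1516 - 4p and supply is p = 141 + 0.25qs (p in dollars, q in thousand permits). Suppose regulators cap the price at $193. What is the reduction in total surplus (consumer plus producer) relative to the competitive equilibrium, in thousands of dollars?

17956

Rearranging supply gives qs = 4p - 564. In a free market, 1516 - 4p = 4p - 564 gives the equilibrium p* = 260, q* = 476.
The ceiling of 193 is below the equilibrium price 260, so it binds.
At p = 193: qd = 1516 - 4·193 = 744 and qs = 4·193 - 564 = 208.
Quantity traded falls to 208. At q = 208 the demand price is (1516 - 208)/4 = 327 and the supply price is (564 + 208)/4 = 193.
Deadweight loss = ½ · (327 - 193) · (476 - 208) = ½ · 134 · 268 = 17956.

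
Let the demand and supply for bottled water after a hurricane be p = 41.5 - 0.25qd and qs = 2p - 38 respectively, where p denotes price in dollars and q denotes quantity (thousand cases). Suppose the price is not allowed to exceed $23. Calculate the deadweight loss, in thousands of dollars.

181.5

Rearranging demand gives qd = 166 - 4p. In a free market, 166 - 4p = 2p - 38 gives the equilibrium p* = 34, q* = 30.
The ceiling of 23 is below the equilibrium price 34, so it binds.
At p = 23: qd = 166 - 4·23 = 74 and qs = 2·23 - 38 = 8.
Quantity traded falls to 8. At q = 8 the demand price is (166 - 8)/4 = 39.5 and the supply price is (38 + 8)/2 = 23.
Deadweight loss = ½ · (39.5 - 23) · (30 - 8) = ½ · 16.5 · 22 = 181.5.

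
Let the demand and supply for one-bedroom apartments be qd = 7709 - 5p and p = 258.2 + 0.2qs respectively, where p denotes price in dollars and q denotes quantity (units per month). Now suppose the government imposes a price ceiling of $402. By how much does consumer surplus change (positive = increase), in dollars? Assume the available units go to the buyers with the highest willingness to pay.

-261948

Rearranging supply gives qs = 5p - 1291. Without the control the market clears where 7709 - 5p = 5p - 1291, i.e. p* = 900 and q* = 3209.
The ceiling of 402 is below the equilibrium price 900, so it binds.
At p = 402: qd = 7709 - 5·402 = 5699 and qs = 5·402 - 1291 = 719.
Consumer surplus without the control is ½ · (1541.8 - 900) · 3209 = 1029768.1.
With the ceiling, 719 units are sold at 402 (assume they go to the highest-value buyers). The demand price at q = 719 is 1398, so CS = ½ · [(1541.8 - 402) + (1398 - 402)] · 719 = 767820.1.
Change in consumer surplus = 767820.1 - 1029768.1 = -261948.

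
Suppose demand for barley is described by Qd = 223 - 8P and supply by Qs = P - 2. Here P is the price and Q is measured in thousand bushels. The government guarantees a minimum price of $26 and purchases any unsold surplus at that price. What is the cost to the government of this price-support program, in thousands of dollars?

In a free market, 223 - 8P = P - 2 gives the equilibrium P* = 25, Q* = 23.
The floor of 26 is above the equilibrium price 25, so it binds.
At P = 26: Qd = 223 - 8·26 = 15 and Qs = 26 - 2 = 24.
Surplus = Qs - Qd = 9.
Government expenditure = surplus × support price = 9 × 26 = 234.

234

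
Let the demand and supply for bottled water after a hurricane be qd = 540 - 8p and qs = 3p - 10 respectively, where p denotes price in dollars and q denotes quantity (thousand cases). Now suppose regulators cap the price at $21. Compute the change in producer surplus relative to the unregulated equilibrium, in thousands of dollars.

Without the control the market clears where 540 - 8p = 3p - 10, i.e. p* = 50 and q* = 140.
Since 21 < 50, the ceiling is binding.
At p = 21: qd = 540 - 8·21 = 372 and qs = 3·21 - 10 = 53.
Producer surplus without the control is ½ · (50 - 10/3) · 140 = 9800/3.
With the ceiling, producers sell 53 units at 21, so PS = ½ · (21 - 10/3) · 53 = 2809/6.
Change in producer surplus = 2809/6 - 9800/3 = -2798.5.

-2798.5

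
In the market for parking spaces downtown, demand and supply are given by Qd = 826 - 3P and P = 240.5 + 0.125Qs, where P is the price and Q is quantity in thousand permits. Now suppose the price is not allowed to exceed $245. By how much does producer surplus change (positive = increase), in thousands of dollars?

-280

Rearranging supply gives Qs = 8P - 1924. Without the control the market clears where 826 - 3P = 8P - 1924, i.e. P* = 250 and Q* = 76.
Since 245 < 250, the ceiling is binding.
At P = 245: Qd = 826 - 3·245 = 91 and Qs = 8·245 - 1924 = 36.
Producer surplus without the control is ½ · (250 - 240.5) · 76 = 361.
With the ceiling, producers sell 36 units at 245, so PS = ½ · (245 - 240.5) · 36 = 81.
Change in producer surplus = 81 - 361 = -280.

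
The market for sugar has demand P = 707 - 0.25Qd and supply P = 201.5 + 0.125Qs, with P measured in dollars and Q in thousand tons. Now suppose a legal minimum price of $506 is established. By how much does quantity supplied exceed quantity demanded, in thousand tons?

1632

Rearranging demand gives Qd = 2828 - 4P; rearranging supply gives Qs = 8P - 1612. In a free market, 2828 - 4P = 8P - 1612 gives the equilibrium P* = 370, Q* = 1348.
Because the floor (506) lies above the market-clearing price, it is binding.
At P = 506: Qd = 2828 - 4·506 = 804 and Qs = 8·506 - 1612 = 2436.
Surplus = Qs - Qd = 2436 - 804 = 1632.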